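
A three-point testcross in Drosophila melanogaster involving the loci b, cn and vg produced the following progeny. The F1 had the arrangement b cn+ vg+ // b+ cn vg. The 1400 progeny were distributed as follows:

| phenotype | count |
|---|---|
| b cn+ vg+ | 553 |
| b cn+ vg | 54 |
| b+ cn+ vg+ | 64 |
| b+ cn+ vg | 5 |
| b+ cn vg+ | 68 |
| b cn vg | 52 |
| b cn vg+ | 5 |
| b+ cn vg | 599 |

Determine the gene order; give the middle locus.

The two rarest classes, b cn vg+ and b+ cn+ vg, are the double crossovers. Comparing them with the parentals, only the cn allele has switched, so cn is the middle locus and the order is b – cn – vg.

cn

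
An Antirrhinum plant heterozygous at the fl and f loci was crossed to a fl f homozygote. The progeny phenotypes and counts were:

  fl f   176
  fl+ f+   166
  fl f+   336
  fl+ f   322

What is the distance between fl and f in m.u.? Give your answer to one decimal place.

The two most frequent classes, fl+ f (322) and fl f+ (336), are the parental types, so the F1 was fl+ f / fl f+.
The recombinant classes are fl+ f+ and fl f: 166 + 176 = 342.
Recombination frequency = 342/1000 = 0.3420 ≈ 34.2%, i.e. 34.2 m.u.

34.2 m.u.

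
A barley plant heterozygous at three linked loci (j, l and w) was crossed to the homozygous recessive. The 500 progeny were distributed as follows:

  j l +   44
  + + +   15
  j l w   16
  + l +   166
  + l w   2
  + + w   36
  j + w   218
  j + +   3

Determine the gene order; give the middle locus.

The two most frequent reciprocal classes, + l + and j + w, are the parental types, so the F1 was + l + / j + w.
The two rarest classes, + l w and j + +, are the double crossovers. Comparing them with the parentals, only the w allele has switched, so w is the middle locus and the order is l – w – j.

w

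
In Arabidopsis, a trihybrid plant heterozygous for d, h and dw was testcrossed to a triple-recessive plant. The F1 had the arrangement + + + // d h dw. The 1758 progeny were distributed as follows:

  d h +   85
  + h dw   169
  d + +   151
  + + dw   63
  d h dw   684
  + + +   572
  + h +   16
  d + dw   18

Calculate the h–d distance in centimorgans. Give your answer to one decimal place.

20.1 centimorgans

The two rarest classes, + h + and d + dw, are the double crossovers. Comparing them with the parentals, only the h allele has switched, so h is the middle locus and the order is dw – h – d.
Crossovers in the h–d interval produce the single-crossover classes d + + and + h dw (151 + 169 = 320) plus the double crossovers (34).
RF(h–d) = (320 + 34) / 1758 = 354/1758 = 0.2014 → 20.1 centimorgans.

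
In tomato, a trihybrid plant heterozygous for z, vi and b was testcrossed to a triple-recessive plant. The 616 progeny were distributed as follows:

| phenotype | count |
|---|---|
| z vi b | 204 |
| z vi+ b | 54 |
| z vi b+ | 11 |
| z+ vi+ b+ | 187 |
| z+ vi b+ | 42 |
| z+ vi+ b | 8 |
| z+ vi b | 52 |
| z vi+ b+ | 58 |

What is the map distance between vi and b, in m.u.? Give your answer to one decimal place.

18.7 m.u.

The two most frequent reciprocal classes, z vi b and z+ vi+ b+, are the parental types, so the F1 was z vi b / z+ vi+ b+.
The two rarest classes, z vi b+ and z+ vi+ b, are the double crossovers. Comparing them with the parentals, only the b allele has switched, so b is the middle locus and the order is vi – b – z.
Crossovers in the vi–b interval produce the single-crossover classes z vi+ b and z+ vi b+ (54 + 42 = 96) plus the double crossovers (19).
RF(vi–b) = (96 + 19) / 616 = 115/616 = 0.1867 → 18.7 m.u.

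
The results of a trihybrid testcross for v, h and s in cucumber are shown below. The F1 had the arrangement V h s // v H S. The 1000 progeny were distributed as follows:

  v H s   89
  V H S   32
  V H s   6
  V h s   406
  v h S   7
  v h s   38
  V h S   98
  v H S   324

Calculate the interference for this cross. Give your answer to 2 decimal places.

0.22

The two rarest classes, V H s and v h S, are the double crossovers. Comparing them with the parentals, only the h allele has switched, so h is the middle locus and the order is v – h – s.
v–h: (70 + 13)/1000 = 0.0830; h–s: (187 + 13)/1000 = 0.2000.
Expected DCO frequency = 0.0830 × 0.2000 ≈ 0.01660; observed = 13/1000 ≈ 0.01300.
Coefficient of coincidence = 0.01300/0.01660 ≈ 0.78; interference = 1 − 0.78 = 0.22.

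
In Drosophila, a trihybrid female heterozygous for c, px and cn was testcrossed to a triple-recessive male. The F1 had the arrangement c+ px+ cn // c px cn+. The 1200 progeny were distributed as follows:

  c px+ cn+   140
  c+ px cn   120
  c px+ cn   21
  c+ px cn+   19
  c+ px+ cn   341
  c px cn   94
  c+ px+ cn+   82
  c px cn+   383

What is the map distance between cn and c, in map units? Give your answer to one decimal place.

The two rarest classes, c px+ cn and c+ px cn+, are the double crossovers. Comparing them with the parentals, only the c allele has switched, so c is the middle locus and the order is px – c – cn.
Crossovers in the c–cn interval produce the single-crossover classes c+ px+ cn+ and c px cn (82 + 94 = 176) plus the double crossovers (40).
RF(c–cn) = (176 + 40) / 1200 = 216/1200 = 0.1800 → 18.0 map units.

18.0 map units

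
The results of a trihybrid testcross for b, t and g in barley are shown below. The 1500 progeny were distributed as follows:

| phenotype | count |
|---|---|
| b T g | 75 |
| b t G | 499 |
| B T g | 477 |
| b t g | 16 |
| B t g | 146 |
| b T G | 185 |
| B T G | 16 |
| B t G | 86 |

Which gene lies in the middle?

g

The two most frequent reciprocal classes, B T g and b t G, are the parental types, so the F1 was B T g / b t G.
The two rarest classes, B T G and b t g, are the double crossovers. Comparing them with the parentals, only the g allele has switched, so g is the middle locus and the order is b – g – t.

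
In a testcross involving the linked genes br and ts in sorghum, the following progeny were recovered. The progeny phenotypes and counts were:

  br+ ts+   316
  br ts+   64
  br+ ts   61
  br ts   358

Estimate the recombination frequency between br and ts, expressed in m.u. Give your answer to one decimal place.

15.6 m.u.

The two most frequent classes, br+ ts+ (316) and br ts (358), are the parental types, so the F1 was br+ ts+ / br ts.
The recombinant classes are br+ ts and br ts+: 61 + 64 = 125.
Recombination frequency = 125/799 = 0.1564 ≈ 15.6%, i.e. 15.6 m.u.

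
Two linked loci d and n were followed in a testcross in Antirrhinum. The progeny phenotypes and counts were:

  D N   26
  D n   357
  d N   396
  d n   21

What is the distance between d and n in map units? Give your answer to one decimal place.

5.9 map units

The two most frequent classes, D n (357) and d N (396), are the parental types, so the F1 was D n / d N.
The recombinant classes are D N and d n: 26 + 21 = 47.
Recombination frequency = 47/800 = 0.0587 ≈ 5.9%, i.e. 5.9 map units.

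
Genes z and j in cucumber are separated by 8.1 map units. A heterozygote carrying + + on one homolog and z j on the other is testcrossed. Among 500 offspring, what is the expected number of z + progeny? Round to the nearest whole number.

20

A map distance of 8.1 map units corresponds to a recombination frequency of 0.081.
The F1 is + + / z j, so z + is a recombinant gamete class with expected frequency r/2 = 0.081/2 = 0.0405.
Expected number = 0.0405 × 500 = 20.25 ≈ 20.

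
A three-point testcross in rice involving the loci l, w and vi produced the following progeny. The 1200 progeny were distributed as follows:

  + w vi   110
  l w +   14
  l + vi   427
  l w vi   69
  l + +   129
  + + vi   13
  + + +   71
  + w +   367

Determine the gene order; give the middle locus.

l

The two most frequent reciprocal classes, + w + and l + vi, are the parental types, so the F1 was + w + / l + vi.
The two rarest classes, l w + and + + vi, are the double crossovers. Comparing them with the parentals, only the l allele has switched, so l is the middle locus and the order is vi – l – w.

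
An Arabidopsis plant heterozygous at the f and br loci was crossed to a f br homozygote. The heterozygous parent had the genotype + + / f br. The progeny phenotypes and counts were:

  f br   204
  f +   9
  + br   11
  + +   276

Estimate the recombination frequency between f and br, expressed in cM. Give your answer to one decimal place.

4.0 cM

The recombinant classes are + br and f +: 11 + 9 = 20.
Recombination frequency = 20/500 = 0.0400 ≈ 4.0%, i.e. 4.0 cM.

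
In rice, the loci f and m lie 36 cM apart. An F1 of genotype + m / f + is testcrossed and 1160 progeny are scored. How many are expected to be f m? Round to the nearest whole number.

A map distance of 36 cM corresponds to a recombination frequency of 0.360.
The F1 is + m / f +, so f m is a recombinant gamete class with expected frequency r/2 = 0.360/2 = 0.1800.
Expected number = 0.1800 × 1160 = 208.80 ≈ 209.

209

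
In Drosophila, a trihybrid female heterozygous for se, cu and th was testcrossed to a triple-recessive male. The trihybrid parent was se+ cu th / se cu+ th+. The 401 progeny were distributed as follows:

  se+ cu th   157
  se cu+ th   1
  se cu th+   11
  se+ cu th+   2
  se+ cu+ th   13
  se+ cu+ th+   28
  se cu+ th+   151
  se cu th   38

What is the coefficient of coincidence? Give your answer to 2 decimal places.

The two rarest classes, se+ cu th+ and se cu+ th, are the double crossovers. Comparing them with the parentals, only the th allele has switched, so th is the middle locus and the order is se – th – cu.
se–th: (66 + 3)/401 = 0.1721; th–cu: (24 + 3)/401 = 0.0673.
Expected DCO frequency = 0.1721 × 0.0673 ≈ 0.01158; observed = 3/401 ≈ 0.00748.
Coefficient of coincidence = 0.00748/0.01158 ≈ 0.65.

0.65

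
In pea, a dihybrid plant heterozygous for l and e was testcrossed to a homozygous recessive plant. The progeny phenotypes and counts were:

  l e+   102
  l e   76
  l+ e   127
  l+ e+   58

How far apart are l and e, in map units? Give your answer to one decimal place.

36.9 map units

The two most frequent classes, l+ e (127) and l e+ (102), are the parental types, so the F1 was l+ e / l e+.
The recombinant classes are l+ e+ and l e: 58 + 76 = 134.
Recombination frequency = 134/363 = 0.3691 ≈ 36.9%, i.e. 36.9 map units.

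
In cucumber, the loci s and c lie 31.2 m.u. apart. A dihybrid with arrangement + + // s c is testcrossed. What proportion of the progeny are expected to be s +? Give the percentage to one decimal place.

15.6%

A map distance of 31.2 m.u. corresponds to a recombination frequency of 0.312.
The F1 is + + / s c, so s + is a recombinant gamete class with expected frequency r/2 = 0.312/2 = 0.1560.
That is 0.1560 = 15.6% of the progeny.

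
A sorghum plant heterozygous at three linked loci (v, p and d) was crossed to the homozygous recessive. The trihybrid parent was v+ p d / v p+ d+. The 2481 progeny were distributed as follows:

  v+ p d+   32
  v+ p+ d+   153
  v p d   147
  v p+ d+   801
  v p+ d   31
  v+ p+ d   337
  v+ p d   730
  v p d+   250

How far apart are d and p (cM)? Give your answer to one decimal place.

The two rarest classes, v+ p d+ and v p+ d, are the double crossovers. Comparing them with the parentals, only the d allele has switched, so d is the middle locus and the order is v – d – p.
Crossovers in the d–p interval produce the single-crossover classes v+ p+ d and v p d+ (337 + 250 = 587) plus the double crossovers (63).
RF(d–p) = (587 + 63) / 2481 = 650/2481 = 0.2620 → 26.2 cM.

26.2 cM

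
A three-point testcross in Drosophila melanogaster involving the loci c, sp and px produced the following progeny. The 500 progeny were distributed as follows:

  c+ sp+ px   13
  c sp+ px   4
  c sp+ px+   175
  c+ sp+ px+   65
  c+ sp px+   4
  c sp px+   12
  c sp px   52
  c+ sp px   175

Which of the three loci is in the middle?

The two most frequent reciprocal classes, c sp+ px+ and c+ sp px, are the parental types, so the F1 was c sp+ px+ / c+ sp px.
The two rarest classes, c sp+ px and c+ sp px+, are the double crossovers. Comparing them with the parentals, only the px allele has switched, so px is the middle locus and the order is c – px – sp.

px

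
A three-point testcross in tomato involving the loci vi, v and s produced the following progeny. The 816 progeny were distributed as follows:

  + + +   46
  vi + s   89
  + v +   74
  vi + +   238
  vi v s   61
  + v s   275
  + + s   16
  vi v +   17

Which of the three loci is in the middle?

The two most frequent reciprocal classes, + v s and vi + +, are the parental types, so the F1 was + v s / vi + +.
The two rarest classes, + + s and vi v +, are the double crossovers. Comparing them with the parentals, only the v allele has switched, so v is the middle locus and the order is s – v – vi.

v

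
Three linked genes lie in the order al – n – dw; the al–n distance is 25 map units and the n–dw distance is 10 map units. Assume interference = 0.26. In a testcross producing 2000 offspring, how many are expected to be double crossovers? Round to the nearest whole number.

37

Map distances give recombination frequencies of 0.250 and 0.100 for the two intervals.
With interference 0.26 (so coincidence = 0.74), expected double-crossover frequency = 0.250 × 0.100 × 0.74 = 0.01850.
Expected number = 0.01850 × 2000 = 37.00 ≈ 37.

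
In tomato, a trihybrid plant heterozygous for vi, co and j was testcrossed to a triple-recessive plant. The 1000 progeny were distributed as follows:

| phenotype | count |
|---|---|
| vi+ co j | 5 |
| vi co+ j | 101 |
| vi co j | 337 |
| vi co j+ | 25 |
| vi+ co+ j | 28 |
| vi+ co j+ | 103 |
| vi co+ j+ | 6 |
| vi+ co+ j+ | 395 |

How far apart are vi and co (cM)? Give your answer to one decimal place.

The two most frequent reciprocal classes, vi co j and vi+ co+ j+, are the parental types, so the F1 was vi co j / vi+ co+ j+.
The two rarest classes, vi+ co j and vi co+ j+, are the double crossovers. Comparing them with the parentals, only the vi allele has switched, so vi is the middle locus and the order is co – vi – j.
Crossovers in the co–vi interval produce the single-crossover classes vi co+ j and vi+ co j+ (101 + 103 = 204) plus the double crossovers (11).
RF(co–vi) = (204 + 11) / 1000 = 215/1000 = 0.2150 → 21.5 cM.

21.5 cM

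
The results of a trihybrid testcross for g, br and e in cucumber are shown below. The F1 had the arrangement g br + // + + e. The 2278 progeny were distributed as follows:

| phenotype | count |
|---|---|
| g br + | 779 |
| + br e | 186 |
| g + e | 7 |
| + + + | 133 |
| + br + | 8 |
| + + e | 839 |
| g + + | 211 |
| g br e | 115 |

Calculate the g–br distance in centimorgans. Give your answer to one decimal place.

The two rarest classes, + br + and g + e, are the double crossovers. Comparing them with the parentals, only the g allele has switched, so g is the middle locus and the order is br – g – e.
Crossovers in the br–g interval produce the single-crossover classes g + + and + br e (211 + 186 = 397) plus the double crossovers (15).
RF(br–g) = (397 + 15) / 2278 = 412/2278 = 0.1809 → 18.1 centimorgans.

18.1 centimorgans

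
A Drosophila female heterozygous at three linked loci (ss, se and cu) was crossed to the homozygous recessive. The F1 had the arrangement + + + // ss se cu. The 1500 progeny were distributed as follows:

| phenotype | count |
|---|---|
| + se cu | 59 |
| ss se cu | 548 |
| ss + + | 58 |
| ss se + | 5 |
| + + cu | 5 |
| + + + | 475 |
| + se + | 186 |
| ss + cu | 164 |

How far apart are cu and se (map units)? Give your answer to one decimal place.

The two rarest classes, + + cu and ss se +, are the double crossovers. Comparing them with the parentals, only the cu allele has switched, so cu is the middle locus and the order is se – cu – ss.
Crossovers in the se–cu interval produce the single-crossover classes + se + and ss + cu (186 + 164 = 350) plus the double crossovers (10).
RF(se–cu) = (350 + 10) / 1500 = 360/1500 = 0.2400 → 24.0 map units.

24.0 map units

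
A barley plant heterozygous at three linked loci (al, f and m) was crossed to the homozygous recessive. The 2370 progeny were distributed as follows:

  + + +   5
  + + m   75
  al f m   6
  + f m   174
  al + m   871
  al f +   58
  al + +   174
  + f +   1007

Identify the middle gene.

The two most frequent reciprocal classes, al + m and + f +, are the parental types, so the F1 was al + m / + f +.
The two rarest classes, al f m and + + +, are the double crossovers. Comparing them with the parentals, only the f allele has switched, so f is the middle locus and the order is al – f – m.

f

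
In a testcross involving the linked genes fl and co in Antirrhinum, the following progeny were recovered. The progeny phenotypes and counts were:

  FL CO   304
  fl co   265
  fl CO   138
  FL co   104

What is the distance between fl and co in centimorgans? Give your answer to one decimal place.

29.8 centimorgans

The two most frequent classes, FL CO (304) and fl co (265), are the parental types, so the F1 was FL CO / fl co.
The recombinant classes are FL co and fl CO: 104 + 138 = 242.
Recombination frequency = 242/811 = 0.2984 ≈ 29.8%, i.e. 29.8 centimorgans.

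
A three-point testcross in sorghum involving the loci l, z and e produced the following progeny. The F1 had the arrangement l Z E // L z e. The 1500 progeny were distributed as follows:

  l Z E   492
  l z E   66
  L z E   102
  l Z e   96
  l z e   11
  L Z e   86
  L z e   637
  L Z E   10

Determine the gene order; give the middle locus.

The two rarest classes, L Z E and l z e, are the double crossovers. Comparing them with the parentals, only the l allele has switched, so l is the middle locus and the order is z – l – e.

l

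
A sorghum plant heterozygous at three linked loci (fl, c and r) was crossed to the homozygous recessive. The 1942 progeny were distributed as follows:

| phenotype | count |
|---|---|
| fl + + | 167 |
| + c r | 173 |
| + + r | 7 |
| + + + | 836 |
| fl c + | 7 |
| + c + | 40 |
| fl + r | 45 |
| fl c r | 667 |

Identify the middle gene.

r

The two most frequent reciprocal classes, fl c r and + + +, are the parental types, so the F1 was fl c r / + + +.
The two rarest classes, fl c + and + + r, are the double crossovers. Comparing them with the parentals, only the r allele has switched, so r is the middle locus and the order is c – r – fl.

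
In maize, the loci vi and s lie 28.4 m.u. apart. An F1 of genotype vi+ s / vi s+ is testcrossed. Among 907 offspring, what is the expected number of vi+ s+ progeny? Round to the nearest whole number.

129

A map distance of 28.4 m.u. corresponds to a recombination frequency of 0.284.
The F1 is vi+ s / vi s+, so vi+ s+ is a recombinant gamete class with expected frequency r/2 = 0.284/2 = 0.1420.
Expected number = 0.1420 × 907 = 128.79 ≈ 129.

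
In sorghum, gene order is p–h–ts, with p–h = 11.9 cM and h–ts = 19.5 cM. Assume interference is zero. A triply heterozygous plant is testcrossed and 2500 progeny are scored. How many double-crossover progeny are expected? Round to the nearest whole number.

Map distances give recombination frequencies of 0.119 and 0.195 for the two intervals.
With no interference, expected double-crossover frequency = 0.119 × 0.195 = 0.02321.
Expected number = 0.02321 × 2500 = 58.01 ≈ 58.

58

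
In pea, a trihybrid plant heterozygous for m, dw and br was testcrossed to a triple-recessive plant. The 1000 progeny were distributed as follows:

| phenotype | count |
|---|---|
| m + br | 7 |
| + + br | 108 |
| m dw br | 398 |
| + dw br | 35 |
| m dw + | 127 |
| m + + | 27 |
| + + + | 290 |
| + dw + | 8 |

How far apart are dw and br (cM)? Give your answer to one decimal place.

25.0 cM

The two most frequent reciprocal classes, + + + and m dw br, are the parental types, so the F1 was + + + / m dw br.
The two rarest classes, + dw + and m + br, are the double crossovers. Comparing them with the parentals, only the dw allele has switched, so dw is the middle locus and the order is br – dw – m.
Crossovers in the br–dw interval produce the single-crossover classes + + br and m dw + (108 + 127 = 235) plus the double crossovers (15).
RF(br–dw) = (235 + 15) / 1000 = 250/1000 = 0.2500 → 25.0 cM.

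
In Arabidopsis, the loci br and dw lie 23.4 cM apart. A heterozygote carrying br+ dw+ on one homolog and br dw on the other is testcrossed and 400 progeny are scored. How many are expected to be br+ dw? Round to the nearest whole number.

A map distance of 23.4 cM corresponds to a recombination frequency of 0.234.
The F1 is br+ dw+ / br dw, so br+ dw is a recombinant gamete class with expected frequency r/2 = 0.234/2 = 0.1170.
Expected number = 0.1170 × 400 = 46.80 ≈ 47.

47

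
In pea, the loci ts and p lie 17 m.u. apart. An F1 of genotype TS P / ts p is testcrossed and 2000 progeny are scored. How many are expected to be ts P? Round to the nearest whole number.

A map distance of 17 m.u. corresponds to a recombination frequency of 0.170.
The F1 is TS P / ts p, so ts P is a recombinant gamete class with expected frequency r/2 = 0.170/2 = 0.0850.
Expected number = 0.0850 × 2000 = 170.00 ≈ 170.

170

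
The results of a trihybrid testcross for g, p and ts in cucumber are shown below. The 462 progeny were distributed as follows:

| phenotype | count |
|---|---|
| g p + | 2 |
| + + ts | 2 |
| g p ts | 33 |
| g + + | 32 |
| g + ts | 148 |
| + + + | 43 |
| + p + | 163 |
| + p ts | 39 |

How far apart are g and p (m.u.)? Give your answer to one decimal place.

17.3 m.u.

The two most frequent reciprocal classes, + p + and g + ts, are the parental types, so the F1 was + p + / g + ts.
The two rarest classes, g p + and + + ts, are the double crossovers. Comparing them with the parentals, only the g allele has switched, so g is the middle locus and the order is p – g – ts.
Crossovers in the p–g interval produce the single-crossover classes + + + and g p ts (43 + 33 = 76) plus the double crossovers (4).
RF(p–g) = (76 + 4) / 462 = 80/462 = 0.1732 → 17.3 m.u.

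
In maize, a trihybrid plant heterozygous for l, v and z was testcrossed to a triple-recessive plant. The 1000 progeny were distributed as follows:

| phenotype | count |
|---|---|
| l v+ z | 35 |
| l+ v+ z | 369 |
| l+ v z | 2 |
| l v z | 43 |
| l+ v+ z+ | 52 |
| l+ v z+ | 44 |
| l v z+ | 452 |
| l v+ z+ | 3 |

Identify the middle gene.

v

The two most frequent reciprocal classes, l+ v+ z and l v z+, are the parental types, so the F1 was l+ v+ z / l v z+.
The two rarest classes, l+ v z and l v+ z+, are the double crossovers. Comparing them with the parentals, only the v allele has switched, so v is the middle locus and the order is l – v – z.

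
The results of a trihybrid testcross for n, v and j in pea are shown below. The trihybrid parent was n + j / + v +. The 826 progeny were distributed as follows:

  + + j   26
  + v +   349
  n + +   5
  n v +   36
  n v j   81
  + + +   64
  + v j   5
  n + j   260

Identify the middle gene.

The two rarest classes, n + + and + v j, are the double crossovers. Comparing them with the parentals, only the j allele has switched, so j is the middle locus and the order is n – j – v.

j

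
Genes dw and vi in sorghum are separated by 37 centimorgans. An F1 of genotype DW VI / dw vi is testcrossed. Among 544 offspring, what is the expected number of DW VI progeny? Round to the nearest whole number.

A map distance of 37 centimorgans corresponds to a recombination frequency of 0.370.
The F1 is DW VI / dw vi, so DW VI is a parental gamete class with expected frequency (1 − r)/2 = 0.630/2 = 0.3150.
Expected number = 0.3150 × 544 = 171.36 ≈ 171.

171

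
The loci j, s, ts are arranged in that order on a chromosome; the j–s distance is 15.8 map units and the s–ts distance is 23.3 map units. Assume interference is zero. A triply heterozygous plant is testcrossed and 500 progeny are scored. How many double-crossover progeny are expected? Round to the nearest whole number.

Map distances give recombination frequencies of 0.158 and 0.233 for the two intervals.
With no interference, expected double-crossover frequency = 0.158 × 0.233 = 0.03681.
Expected number = 0.03681 × 500 = 18.41 ≈ 18.

18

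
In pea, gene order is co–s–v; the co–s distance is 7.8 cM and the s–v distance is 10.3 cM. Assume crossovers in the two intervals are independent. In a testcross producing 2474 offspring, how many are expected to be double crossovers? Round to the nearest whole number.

20

Map distances give recombination frequencies of 0.078 and 0.103 for the two intervals.
With no interference, expected double-crossover frequency = 0.078 × 0.103 = 0.00803.
Expected number = 0.00803 × 2474 = 19.88 ≈ 20.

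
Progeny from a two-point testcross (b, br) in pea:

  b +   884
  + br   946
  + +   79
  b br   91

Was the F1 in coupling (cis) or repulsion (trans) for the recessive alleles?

The two most frequent classes are + br (946) and b + (884); these are the parental (non-recombinant) types.
So the F1 carried + br on one chromosome and b + on the other — the recessive alleles are on opposite chromosomes (trans / repulsion).

trans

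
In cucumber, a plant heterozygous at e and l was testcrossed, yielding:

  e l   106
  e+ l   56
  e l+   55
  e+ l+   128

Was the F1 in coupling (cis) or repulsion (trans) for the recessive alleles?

cis

The two most frequent classes are e+ l+ (128) and e l (106); these are the parental (non-recombinant) types.
So the F1 carried e+ l+ on one chromosome and e l on the other — the recessive alleles are on the same chromosome (cis / coupling).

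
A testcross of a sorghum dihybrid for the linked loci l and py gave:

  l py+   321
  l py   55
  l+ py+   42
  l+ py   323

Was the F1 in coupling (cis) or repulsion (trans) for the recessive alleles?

The two most frequent classes are l+ py (323) and l py+ (321); these are the parental (non-recombinant) types.
So the F1 carried l+ py on one chromosome and l py+ on the other — the recessive alleles are on opposite chromosomes (trans / repulsion).

trans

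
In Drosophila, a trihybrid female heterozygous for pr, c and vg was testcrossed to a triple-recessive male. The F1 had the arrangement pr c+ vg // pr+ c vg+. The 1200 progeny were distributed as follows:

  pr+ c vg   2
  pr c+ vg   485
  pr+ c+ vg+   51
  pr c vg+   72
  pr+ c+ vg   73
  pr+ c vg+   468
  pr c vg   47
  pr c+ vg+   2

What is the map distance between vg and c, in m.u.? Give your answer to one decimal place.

The two rarest classes, pr c+ vg+ and pr+ c vg, are the double crossovers. Comparing them with the parentals, only the vg allele has switched, so vg is the middle locus and the order is c – vg – pr.
Crossovers in the c–vg interval produce the single-crossover classes pr c vg and pr+ c+ vg+ (47 + 51 = 98) plus the double crossovers (4).
RF(c–vg) = (98 + 4) / 1200 = 102/1200 = 0.0850 → 8.5 m.u.

8.5 m.u.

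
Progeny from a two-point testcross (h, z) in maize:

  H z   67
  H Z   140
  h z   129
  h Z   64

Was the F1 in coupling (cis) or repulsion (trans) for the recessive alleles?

cis

The two most frequent classes are H Z (140) and h z (129); these are the parental (non-recombinant) types.
So the F1 carried H Z on one chromosome and h z on the other — the recessive alleles are on the same chromosome (cis / coupling).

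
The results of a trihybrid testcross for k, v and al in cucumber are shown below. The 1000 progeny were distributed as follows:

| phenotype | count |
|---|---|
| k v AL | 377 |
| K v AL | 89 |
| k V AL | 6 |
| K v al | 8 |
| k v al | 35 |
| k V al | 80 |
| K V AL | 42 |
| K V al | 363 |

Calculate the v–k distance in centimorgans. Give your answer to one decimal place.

The two most frequent reciprocal classes, k v AL and K V al, are the parental types, so the F1 was k v AL / K V al.
The two rarest classes, k V AL and K v al, are the double crossovers. Comparing them with the parentals, only the v allele has switched, so v is the middle locus and the order is k – v – al.
Crossovers in the k–v interval produce the single-crossover classes K v AL and k V al (89 + 80 = 169) plus the double crossovers (14).
RF(k–v) = (169 + 14) / 1000 = 183/1000 = 0.1830 → 18.3 centimorgans.

18.3 centimorgans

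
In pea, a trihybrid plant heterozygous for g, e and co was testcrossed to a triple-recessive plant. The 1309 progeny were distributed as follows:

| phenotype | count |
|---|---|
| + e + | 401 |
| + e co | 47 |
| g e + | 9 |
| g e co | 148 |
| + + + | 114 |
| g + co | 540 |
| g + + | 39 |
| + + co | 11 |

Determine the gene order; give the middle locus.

g

The two most frequent reciprocal classes, g + co and + e +, are the parental types, so the F1 was g + co / + e +.
The two rarest classes, + + co and g e +, are the double crossovers. Comparing them with the parentals, only the g allele has switched, so g is the middle locus and the order is e – g – co.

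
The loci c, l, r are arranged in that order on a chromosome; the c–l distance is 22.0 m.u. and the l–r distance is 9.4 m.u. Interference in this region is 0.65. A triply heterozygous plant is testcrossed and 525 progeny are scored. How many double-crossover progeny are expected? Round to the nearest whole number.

4

Map distances give recombination frequencies of 0.220 and 0.094 for the two intervals.
With interference 0.65 (so coincidence = 0.35), expected double-crossover frequency = 0.220 × 0.094 × 0.35 = 0.00724.
Expected number = 0.00724 × 525 = 3.80 ≈ 4.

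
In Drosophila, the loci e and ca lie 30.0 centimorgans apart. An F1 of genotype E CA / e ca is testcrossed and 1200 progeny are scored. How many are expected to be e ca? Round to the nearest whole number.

420

A map distance of 30.0 centimorgans corresponds to a recombination frequency of 0.300.
The F1 is E CA / e ca, so e ca is a parental gamete class with expected frequency (1 − r)/2 = 0.700/2 = 0.3500.
Expected number = 0.3500 × 1200 = 420.00 ≈ 420.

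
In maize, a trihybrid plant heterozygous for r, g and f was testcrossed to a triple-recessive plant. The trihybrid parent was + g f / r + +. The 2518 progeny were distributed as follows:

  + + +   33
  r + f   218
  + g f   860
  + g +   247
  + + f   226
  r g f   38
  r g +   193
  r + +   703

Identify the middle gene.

The two rarest classes, r g f and + + +, are the double crossovers. Comparing them with the parentals, only the r allele has switched, so r is the middle locus and the order is g – r – f.

r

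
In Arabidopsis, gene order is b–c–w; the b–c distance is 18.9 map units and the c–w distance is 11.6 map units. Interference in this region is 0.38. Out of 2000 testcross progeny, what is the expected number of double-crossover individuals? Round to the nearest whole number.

27

Map distances give recombination frequencies of 0.189 and 0.116 for the two intervals.
With interference 0.38 (so coincidence = 0.62), expected double-crossover frequency = 0.189 × 0.116 × 0.62 = 0.01359.
Expected number = 0.01359 × 2000 = 27.19 ≈ 27.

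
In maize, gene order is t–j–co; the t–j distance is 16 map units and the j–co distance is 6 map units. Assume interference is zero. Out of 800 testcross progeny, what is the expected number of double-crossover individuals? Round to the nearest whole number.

Map distances give recombination frequencies of 0.160 and 0.060 for the two intervals.
With no interference, expected double-crossover frequency = 0.160 × 0.060 = 0.00960.
Expected number = 0.00960 × 800 = 7.68 ≈ 8.

8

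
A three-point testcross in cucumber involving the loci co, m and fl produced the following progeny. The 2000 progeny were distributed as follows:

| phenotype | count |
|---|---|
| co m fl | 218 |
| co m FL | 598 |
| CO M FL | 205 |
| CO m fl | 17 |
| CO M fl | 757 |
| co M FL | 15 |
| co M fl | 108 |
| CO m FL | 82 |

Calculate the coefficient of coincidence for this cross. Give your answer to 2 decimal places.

The two most frequent reciprocal classes, CO M fl and co m FL, are the parental types, so the F1 was CO M fl / co m FL.
The two rarest classes, CO m fl and co M FL, are the double crossovers. Comparing them with the parentals, only the m allele has switched, so m is the middle locus and the order is co – m – fl.
co–m: (190 + 32)/2000 = 0.1110; m–fl: (423 + 32)/2000 = 0.2275.
Expected DCO frequency = 0.1110 × 0.2275 ≈ 0.02525; observed = 32/2000 ≈ 0.01600.
Coefficient of coincidence = 0.01600/0.02525 ≈ 0.63.

0.63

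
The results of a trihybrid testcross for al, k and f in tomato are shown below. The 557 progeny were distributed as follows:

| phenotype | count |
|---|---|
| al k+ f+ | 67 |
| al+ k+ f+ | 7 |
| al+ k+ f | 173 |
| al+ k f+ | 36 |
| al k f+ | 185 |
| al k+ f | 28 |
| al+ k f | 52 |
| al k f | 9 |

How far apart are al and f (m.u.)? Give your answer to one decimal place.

14.4 m.u.

The two most frequent reciprocal classes, al+ k+ f and al k f+, are the parental types, so the F1 was al+ k+ f / al k f+.
The two rarest classes, al+ k+ f+ and al k f, are the double crossovers. Comparing them with the parentals, only the f allele has switched, so f is the middle locus and the order is k – f – al.
Crossovers in the f–al interval produce the single-crossover classes al k+ f and al+ k f+ (28 + 36 = 64) plus the double crossovers (16).
RF(f–al) = (64 + 16) / 557 = 80/557 = 0.1436 → 14.4 m.u.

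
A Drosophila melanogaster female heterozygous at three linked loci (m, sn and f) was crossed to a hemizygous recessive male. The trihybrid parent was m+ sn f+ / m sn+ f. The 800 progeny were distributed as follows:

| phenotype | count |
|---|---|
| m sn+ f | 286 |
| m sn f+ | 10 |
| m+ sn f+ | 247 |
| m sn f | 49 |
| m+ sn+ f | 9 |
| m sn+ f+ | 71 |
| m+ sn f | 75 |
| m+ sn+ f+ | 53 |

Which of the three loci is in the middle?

m

The two rarest classes, m sn f+ and m+ sn+ f, are the double crossovers. Comparing them with the parentals, only the m allele has switched, so m is the middle locus and the order is f – m – sn.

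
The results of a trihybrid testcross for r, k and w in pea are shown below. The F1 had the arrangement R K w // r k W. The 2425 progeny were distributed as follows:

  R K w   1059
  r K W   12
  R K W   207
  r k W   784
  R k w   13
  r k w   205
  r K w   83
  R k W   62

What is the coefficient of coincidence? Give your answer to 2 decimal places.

0.82

The two rarest classes, R k w and r K W, are the double crossovers. Comparing them with the parentals, only the k allele has switched, so k is the middle locus and the order is w – k – r.
w–k: (412 + 25)/2425 = 0.1802; k–r: (145 + 25)/2425 = 0.0701.
Expected DCO frequency = 0.1802 × 0.0701 ≈ 0.01263; observed = 25/2425 ≈ 0.01031.
Coefficient of coincidence = 0.01031/0.01263 ≈ 0.82.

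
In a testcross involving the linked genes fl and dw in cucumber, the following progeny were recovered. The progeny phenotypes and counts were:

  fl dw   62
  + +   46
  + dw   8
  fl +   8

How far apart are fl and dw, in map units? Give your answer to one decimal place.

12.9 map units

The two most frequent classes, + + (46) and fl dw (62), are the parental types, so the F1 was + + / fl dw.
The recombinant classes are + dw and fl +: 8 + 8 = 16.
Recombination frequency = 16/124 = 0.1290 ≈ 12.9%, i.e. 12.9 map units.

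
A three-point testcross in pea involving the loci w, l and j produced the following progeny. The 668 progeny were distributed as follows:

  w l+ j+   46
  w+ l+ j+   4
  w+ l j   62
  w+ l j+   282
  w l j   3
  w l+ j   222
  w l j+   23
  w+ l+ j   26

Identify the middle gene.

The two most frequent reciprocal classes, w+ l j+ and w l+ j, are the parental types, so the F1 was w+ l j+ / w l+ j.
The two rarest classes, w+ l+ j+ and w l j, are the double crossovers. Comparing them with the parentals, only the l allele has switched, so l is the middle locus and the order is j – l – w.

l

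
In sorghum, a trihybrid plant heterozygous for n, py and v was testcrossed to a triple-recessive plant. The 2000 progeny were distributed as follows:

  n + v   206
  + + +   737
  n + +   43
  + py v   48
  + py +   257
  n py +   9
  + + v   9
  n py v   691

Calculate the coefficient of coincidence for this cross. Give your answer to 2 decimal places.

0.69

The two most frequent reciprocal classes, + + + and n py v, are the parental types, so the F1 was + + + / n py v.
The two rarest classes, + + v and n py +, are the double crossovers. Comparing them with the parentals, only the v allele has switched, so v is the middle locus and the order is py – v – n.
py–v: (463 + 18)/2000 = 0.2405; v–n: (91 + 18)/2000 = 0.0545.
Expected DCO frequency = 0.2405 × 0.0545 ≈ 0.01311; observed = 18/2000 ≈ 0.00900.
Coefficient of coincidence = 0.00900/0.01311 ≈ 0.69.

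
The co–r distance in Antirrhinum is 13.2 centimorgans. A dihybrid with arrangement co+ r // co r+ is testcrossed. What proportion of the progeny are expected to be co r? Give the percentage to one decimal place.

6.6%

A map distance of 13.2 centimorgans corresponds to a recombination frequency of 0.132.
The F1 is co+ r / co r+, so co r is a recombinant gamete class with expected frequency r/2 = 0.132/2 = 0.0660.
That is 0.0660 = 6.6% of the progeny.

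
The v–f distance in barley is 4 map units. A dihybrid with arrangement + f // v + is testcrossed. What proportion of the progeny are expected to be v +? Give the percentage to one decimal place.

A map distance of 4 map units corresponds to a recombination frequency of 0.040.
The F1 is + f / v +, so v + is a parental gamete class with expected frequency (1 − r)/2 = 0.960/2 = 0.4800.
That is 0.4800 = 48.0% of the progeny.

48.0%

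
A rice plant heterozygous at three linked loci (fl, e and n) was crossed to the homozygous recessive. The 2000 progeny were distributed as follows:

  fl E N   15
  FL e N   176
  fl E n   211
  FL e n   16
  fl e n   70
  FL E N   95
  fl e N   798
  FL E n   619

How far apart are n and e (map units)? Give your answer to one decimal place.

9.8 map units

The two most frequent reciprocal classes, fl e N and FL E n, are the parental types, so the F1 was fl e N / FL E n.
The two rarest classes, fl E N and FL e n, are the double crossovers. Comparing them with the parentals, only the e allele has switched, so e is the middle locus and the order is n – e – fl.
Crossovers in the n–e interval produce the single-crossover classes fl e n and FL E N (70 + 95 = 165) plus the double crossovers (31).
RF(n–e) = (165 + 31) / 2000 = 196/2000 = 0.0980 → 9.8 map units.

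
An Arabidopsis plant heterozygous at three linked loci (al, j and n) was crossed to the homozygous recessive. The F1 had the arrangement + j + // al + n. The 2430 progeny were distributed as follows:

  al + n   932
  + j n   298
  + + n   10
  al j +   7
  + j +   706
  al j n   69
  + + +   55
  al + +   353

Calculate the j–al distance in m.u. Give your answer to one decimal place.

The two rarest classes, al j + and + + n, are the double crossovers. Comparing them with the parentals, only the al allele has switched, so al is the middle locus and the order is n – al – j.
Crossovers in the al–j interval produce the single-crossover classes + + + and al j n (55 + 69 = 124) plus the double crossovers (17).
RF(al–j) = (124 + 17) / 2430 = 141/2430 = 0.0580 → 5.8 m.u.

5.8 m.u.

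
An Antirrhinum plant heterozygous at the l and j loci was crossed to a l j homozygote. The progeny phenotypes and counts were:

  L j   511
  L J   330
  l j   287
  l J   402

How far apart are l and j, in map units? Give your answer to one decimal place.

The two most frequent classes, L j (511) and l J (402), are the parental types, so the F1 was L j / l J.
The recombinant classes are L J and l j: 330 + 287 = 617.
Recombination frequency = 617/1530 = 0.4033 ≈ 40.3%, i.e. 40.3 map units.

40.3 map units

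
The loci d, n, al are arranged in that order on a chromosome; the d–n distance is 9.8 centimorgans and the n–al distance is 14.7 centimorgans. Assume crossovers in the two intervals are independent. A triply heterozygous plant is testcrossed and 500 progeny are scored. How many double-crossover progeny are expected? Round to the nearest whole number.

Map distances give recombination frequencies of 0.098 and 0.147 for the two intervals.
With no interference, expected double-crossover frequency = 0.098 × 0.147 = 0.01441.
Expected number = 0.01441 × 500 = 7.20 ≈ 7.

7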